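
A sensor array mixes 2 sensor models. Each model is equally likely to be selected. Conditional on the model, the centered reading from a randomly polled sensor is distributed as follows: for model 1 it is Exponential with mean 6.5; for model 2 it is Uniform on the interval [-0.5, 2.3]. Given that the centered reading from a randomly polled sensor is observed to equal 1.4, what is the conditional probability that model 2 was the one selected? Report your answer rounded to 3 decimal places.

0.742

Likelihoods f(1.4 | ·): 1: 0.124036; 2: 0.357143.
Posterior ∝ prior × likelihood. Numerator for 2: 0.5·0.357143 = 0.178571.
Normalizing constant: 0.5·0.124036 + 0.5·0.357143 = 0.240589.
P(2 | observation) = 0.178571 / 0.240589 = 0.742225.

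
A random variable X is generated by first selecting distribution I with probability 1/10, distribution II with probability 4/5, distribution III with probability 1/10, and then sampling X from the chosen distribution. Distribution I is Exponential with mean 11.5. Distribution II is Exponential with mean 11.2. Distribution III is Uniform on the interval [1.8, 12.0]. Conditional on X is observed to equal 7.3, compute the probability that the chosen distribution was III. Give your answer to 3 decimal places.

Likelihoods f(7.3 | ·): I: 0.0460914; II: 0.0465281; III: 0.0980392.
Posterior ∝ prior × likelihood. Numerator for III: 0.1·0.0980392 = 0.00980392.
Normalizing constant: 0.1·0.0460914 + 0.8·0.0465281 + 0.1·0.0980392 = 0.0516355.
P(III | observation) = 0.00980392 / 0.0516355 = 0.189868.

0.190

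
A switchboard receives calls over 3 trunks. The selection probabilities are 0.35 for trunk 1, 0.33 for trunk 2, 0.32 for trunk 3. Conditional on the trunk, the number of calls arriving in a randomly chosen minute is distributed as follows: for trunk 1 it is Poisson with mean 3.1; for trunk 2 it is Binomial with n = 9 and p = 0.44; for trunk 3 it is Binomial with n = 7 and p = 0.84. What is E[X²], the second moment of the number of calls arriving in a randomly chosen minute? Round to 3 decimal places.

For each component E[X²] = Var + (mean)², giving 1: 12.71; 2: 17.8992; 3: 35.5152.
Overall E[X²] = 0.35·12.71 + 0.33·17.8992 + 0.32·35.5152 = 21.7201.

21.720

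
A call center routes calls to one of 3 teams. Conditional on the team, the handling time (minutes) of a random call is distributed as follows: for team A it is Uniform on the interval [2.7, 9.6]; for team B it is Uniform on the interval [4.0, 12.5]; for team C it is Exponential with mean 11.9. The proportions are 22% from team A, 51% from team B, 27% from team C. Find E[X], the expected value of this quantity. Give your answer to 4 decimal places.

8.7735

Component means — A: 6.15; B: 8.25; C: 11.9.
E[X] = 0.22·6.15 + 0.51·8.25 + 0.27·11.9 = 8.7735.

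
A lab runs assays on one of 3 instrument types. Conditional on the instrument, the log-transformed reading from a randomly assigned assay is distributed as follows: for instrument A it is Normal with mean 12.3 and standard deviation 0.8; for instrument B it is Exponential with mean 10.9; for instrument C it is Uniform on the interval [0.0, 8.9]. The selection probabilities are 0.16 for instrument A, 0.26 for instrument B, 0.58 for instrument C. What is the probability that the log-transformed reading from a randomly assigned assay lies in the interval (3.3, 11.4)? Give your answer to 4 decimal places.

0.4865

Conditional on each instrument, P(3.3 < X < 11.4): A: 0.130295; B: 0.387397; C: 0.629213.
By total probability, P(3.3 < X < 11.4) = 0.16·0.130295 + 0.26·0.387397 + 0.58·0.629213 = 0.486514.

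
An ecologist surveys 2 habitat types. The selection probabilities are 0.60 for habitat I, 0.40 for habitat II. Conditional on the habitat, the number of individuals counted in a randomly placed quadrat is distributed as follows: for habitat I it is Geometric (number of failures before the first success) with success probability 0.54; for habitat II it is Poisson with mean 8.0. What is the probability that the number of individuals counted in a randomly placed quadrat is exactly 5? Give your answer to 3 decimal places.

0.043

Conditional on each habitat, P(X = 5): I: 0.011122; II: 0.0916037.
By total probability, P(X = 5) = 0.6·0.011122 + 0.4·0.0916037 = 0.0433147.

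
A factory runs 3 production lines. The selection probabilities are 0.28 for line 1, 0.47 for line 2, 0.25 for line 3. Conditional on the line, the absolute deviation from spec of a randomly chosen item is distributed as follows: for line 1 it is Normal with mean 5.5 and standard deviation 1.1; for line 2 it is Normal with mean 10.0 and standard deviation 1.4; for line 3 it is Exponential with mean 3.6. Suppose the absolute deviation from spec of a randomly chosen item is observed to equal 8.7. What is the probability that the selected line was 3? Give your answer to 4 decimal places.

0.0654

Likelihoods f(8.7 | ·): 1: 0.00527038; 2: 0.18516; 3: 0.0247829.
Posterior ∝ prior × likelihood. Numerator for 3: 0.25·0.0247829 = 0.00619573.
Normalizing constant: 0.28·0.00527038 + 0.47·0.18516 + 0.25·0.0247829 = 0.0946968.
P(3 | observation) = 0.00619573 / 0.0946968 = 0.065427.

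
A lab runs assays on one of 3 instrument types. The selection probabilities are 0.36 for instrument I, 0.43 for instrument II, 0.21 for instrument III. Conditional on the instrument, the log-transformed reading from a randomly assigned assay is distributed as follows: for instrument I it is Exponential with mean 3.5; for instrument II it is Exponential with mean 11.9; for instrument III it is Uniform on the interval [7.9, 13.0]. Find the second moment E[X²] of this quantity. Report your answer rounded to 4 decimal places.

For each component E[X²] = Var + (mean)², giving I: 24.5; II: 283.22; III: 111.37.
Overall E[X²] = 0.36·24.5 + 0.43·283.22 + 0.21·111.37 = 153.992.

153.9923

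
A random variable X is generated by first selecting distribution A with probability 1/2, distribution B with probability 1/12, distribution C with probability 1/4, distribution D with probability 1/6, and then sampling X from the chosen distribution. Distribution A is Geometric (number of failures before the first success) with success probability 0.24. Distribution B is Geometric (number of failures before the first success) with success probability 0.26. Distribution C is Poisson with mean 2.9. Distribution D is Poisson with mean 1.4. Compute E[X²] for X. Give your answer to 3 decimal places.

16.586

For each component E[X²] = Var + (mean)², giving A: 23.2222; B: 19.0473; C: 11.31; D: 3.36.
Overall E[X²] = 0.5·23.2222 + 0.0833333·19.0473 + 0.25·11.31 + 0.166667·3.36 = 16.5859.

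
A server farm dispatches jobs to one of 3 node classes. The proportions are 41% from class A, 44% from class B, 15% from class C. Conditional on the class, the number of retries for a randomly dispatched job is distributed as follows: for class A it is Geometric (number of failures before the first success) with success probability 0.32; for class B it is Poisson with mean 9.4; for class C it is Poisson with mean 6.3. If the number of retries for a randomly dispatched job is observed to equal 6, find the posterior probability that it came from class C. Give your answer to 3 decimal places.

Likelihoods P(X=6 | ·): A: 0.0316376; B: 0.0792623; C: 0.159461.
Posterior ∝ prior × likelihood. Numerator for C: 0.15·0.159461 = 0.0239192.
Normalizing constant: 0.41·0.0316376 + 0.44·0.0792623 + 0.15·0.159461 = 0.071766.
P(C | observation) = 0.0239192 / 0.071766 = 0.333294.

0.333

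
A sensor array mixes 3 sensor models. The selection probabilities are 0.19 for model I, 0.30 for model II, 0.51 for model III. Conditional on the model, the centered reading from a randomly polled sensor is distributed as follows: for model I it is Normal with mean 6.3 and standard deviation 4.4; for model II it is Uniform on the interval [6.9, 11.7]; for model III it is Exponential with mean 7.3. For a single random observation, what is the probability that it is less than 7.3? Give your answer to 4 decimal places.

0.4595

Conditional on each model, P(X < 7.3): I: 0.589894; II: 0.0833333; III: 0.632121.
By total probability, P(X < 7.3) = 0.19·0.589894 + 0.3·0.0833333 + 0.51·0.632121 = 0.459461.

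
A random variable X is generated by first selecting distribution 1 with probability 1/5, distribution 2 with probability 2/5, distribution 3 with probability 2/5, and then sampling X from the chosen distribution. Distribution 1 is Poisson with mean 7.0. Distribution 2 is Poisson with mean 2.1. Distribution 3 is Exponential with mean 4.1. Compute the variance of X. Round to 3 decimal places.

12.198

Per component, 1: μ=7, E[X²]=56; 2: μ=2.1, E[X²]=6.51; 3: μ=4.1, E[X²]=33.62.
E[X] = 0.2·7 + 0.4·2.1 + 0.4·4.1 = 3.88.
E[X²] = 0.2·56 + 0.4·6.51 + 0.4·33.62 = 27.252.
Var(X) = E[X²] − (E[X])² = 27.252 − 15.0544 = 12.1976.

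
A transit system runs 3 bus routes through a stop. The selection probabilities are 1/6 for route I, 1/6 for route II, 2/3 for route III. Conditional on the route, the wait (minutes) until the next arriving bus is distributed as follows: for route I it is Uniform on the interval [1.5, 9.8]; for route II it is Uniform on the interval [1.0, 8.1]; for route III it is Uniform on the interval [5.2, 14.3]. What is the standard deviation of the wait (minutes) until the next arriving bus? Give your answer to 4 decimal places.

Per component, I: μ=5.65, E[X²]=37.6633; II: μ=4.55, E[X²]=24.9033; III: μ=9.75, E[X²]=101.963.
E[X] = 0.166667·5.65 + 0.166667·4.55 + 0.666667·9.75 = 8.2.
E[X²] = 0.166667·37.6633 + 0.166667·24.9033 + 0.666667·101.963 = 78.4033.
Var(X) = E[X²] − (E[X])² = 78.4033 − 67.24 = 11.1633.
SD(X) = √11.1633 = 3.34116.

3.3412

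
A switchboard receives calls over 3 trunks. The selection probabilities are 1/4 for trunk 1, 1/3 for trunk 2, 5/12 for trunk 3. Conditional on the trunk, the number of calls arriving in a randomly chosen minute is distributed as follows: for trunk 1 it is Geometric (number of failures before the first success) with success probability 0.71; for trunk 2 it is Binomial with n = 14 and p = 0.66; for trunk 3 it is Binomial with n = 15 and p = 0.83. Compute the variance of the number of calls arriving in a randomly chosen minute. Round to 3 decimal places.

25.108

Per component, 1: μ=0.408451, E[X²]=0.742115; 2: μ=9.24, E[X²]=88.5192; 3: μ=12.45, E[X²]=157.119.
E[X] = 0.25·0.408451 + 0.333333·9.24 + 0.416667·12.45 = 8.36961.
E[X²] = 0.25·0.742115 + 0.333333·88.5192 + 0.416667·157.119 = 95.1582.
Var(X) = E[X²] − (E[X])² = 95.1582 − 70.0504 = 25.1078.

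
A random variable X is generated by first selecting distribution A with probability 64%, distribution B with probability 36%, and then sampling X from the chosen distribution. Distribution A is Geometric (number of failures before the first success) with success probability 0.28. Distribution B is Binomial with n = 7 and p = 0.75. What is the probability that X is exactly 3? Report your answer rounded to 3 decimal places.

Conditional on each component, P(X = 3): A: 0.104509; B: 0.0576782.
By total probability, P(X = 3) = 0.64·0.104509 + 0.36·0.0576782 = 0.0876502.

0.088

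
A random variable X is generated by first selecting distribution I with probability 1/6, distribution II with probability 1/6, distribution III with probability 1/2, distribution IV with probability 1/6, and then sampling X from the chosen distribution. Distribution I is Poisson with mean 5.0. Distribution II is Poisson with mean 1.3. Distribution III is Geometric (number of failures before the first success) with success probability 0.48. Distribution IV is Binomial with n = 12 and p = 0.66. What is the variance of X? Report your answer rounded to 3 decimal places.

Per component, I: μ=5, E[X²]=30; II: μ=1.3, E[X²]=2.99; III: μ=1.08333, E[X²]=3.43056; IV: μ=7.92, E[X²]=65.4192.
E[X] = 0.166667·5 + 0.166667·1.3 + 0.5·1.08333 + 0.166667·7.92 = 2.91167.
E[X²] = 0.166667·30 + 0.166667·2.99 + 0.5·3.43056 + 0.166667·65.4192 = 18.1168.
Var(X) = E[X²] − (E[X])² = 18.1168 − 8.4778 = 9.63901.

9.639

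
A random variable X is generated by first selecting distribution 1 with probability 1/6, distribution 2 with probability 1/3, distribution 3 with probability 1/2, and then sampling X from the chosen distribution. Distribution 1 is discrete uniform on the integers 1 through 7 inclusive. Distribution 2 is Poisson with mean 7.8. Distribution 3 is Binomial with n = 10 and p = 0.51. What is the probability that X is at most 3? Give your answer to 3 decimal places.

0.166

Conditional on each component, P(X ≤ 3): 1: 0.428571; 2: 0.0484766; 3: 0.155961.
By total probability, P(X ≤ 3) = 0.166667·0.428571 + 0.333333·0.0484766 + 0.5·0.155961 = 0.165568.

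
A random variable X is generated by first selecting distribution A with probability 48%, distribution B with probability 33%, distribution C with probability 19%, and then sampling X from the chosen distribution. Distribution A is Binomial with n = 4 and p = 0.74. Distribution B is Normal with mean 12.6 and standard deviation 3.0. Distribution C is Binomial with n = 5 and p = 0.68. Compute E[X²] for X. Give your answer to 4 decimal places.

For each component E[X²] = Var + (mean)², giving A: 9.5312; B: 167.76; C: 12.648.
Overall E[X²] = 0.48·9.5312 + 0.33·167.76 + 0.19·12.648 = 62.3389.

62.3389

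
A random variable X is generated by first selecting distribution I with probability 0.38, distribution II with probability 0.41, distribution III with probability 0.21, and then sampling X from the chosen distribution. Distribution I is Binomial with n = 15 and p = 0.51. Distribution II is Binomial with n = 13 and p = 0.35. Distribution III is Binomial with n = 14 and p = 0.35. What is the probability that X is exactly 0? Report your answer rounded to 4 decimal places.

Conditional on each component, P(X = 0): I: 2.25393e-05; II: 0.00369721; III: 0.00240318.
By total probability, P(X = 0) = 0.38·2.25393e-05 + 0.41·0.00369721 + 0.21·0.00240318 = 0.00202909.

0.0020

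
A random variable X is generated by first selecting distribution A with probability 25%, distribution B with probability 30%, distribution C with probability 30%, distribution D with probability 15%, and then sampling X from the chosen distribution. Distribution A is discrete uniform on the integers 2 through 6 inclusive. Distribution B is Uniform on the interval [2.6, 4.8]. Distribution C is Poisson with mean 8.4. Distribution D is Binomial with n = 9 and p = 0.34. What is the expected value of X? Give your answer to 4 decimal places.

Component means — A: 4; B: 3.7; C: 8.4; D: 3.06.
E[X] = 0.25·4 + 0.3·3.7 + 0.3·8.4 + 0.15·3.06 = 5.089.

5.0890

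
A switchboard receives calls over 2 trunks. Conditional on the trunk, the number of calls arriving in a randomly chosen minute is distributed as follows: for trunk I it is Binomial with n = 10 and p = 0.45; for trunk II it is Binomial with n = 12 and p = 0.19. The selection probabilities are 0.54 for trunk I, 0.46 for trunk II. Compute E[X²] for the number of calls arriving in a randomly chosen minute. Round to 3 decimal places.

15.512

For each component E[X²] = Var + (mean)², giving I: 22.725; II: 7.0452.
Overall E[X²] = 0.54·22.725 + 0.46·7.0452 = 15.5123.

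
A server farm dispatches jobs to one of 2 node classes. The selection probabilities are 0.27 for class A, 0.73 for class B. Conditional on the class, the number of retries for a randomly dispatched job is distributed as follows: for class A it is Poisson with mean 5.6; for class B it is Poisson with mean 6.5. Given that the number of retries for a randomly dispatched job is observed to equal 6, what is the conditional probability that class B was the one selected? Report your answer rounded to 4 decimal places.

Likelihoods P(X=6 | ·): A: 0.158397; B: 0.157483.
Posterior ∝ prior × likelihood. Numerator for B: 0.73·0.157483 = 0.114963.
Normalizing constant: 0.27·0.158397 + 0.73·0.157483 = 0.15773.
P(B | observation) = 0.114963 / 0.15773 = 0.728858.

0.7289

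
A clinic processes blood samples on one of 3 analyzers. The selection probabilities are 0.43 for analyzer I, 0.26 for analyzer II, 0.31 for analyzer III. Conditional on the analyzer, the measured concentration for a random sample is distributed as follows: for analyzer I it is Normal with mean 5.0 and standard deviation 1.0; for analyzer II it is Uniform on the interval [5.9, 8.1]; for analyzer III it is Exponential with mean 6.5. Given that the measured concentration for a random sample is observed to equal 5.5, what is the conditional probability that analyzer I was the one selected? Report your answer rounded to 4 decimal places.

0.8809

Likelihoods f(5.5 | ·): I: 0.352065; II: 0; III: 0.0660095.
Posterior ∝ prior × likelihood. Numerator for I: 0.43·0.352065 = 0.151388.
Normalizing constant: 0.43·0.352065 + 0.26·0 + 0.31·0.0660095 = 0.171851.
P(I | observation) = 0.151388 / 0.171851 = 0.880926.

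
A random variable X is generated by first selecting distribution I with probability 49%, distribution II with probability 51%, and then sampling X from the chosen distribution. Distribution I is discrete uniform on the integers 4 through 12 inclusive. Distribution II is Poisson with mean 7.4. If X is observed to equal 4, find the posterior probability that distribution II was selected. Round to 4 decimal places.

0.4170

Likelihoods P(X=4 | ·): I: 0.111111; II: 0.0763724.
Posterior ∝ prior × likelihood. Numerator for II: 0.51·0.0763724 = 0.0389499.
Normalizing constant: 0.49·0.111111 + 0.51·0.0763724 = 0.0933944.
P(II | observation) = 0.0389499 / 0.0933944 = 0.417048.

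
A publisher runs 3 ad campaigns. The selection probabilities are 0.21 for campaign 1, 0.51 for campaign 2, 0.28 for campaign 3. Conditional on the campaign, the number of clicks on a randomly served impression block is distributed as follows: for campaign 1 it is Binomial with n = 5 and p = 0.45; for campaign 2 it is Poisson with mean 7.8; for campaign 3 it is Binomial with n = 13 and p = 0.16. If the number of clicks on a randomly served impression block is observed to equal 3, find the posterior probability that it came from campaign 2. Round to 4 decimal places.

0.1254

Likelihoods P(X=3 | ·): 1: 0.275653; 2: 0.0324068; 3: 0.204889.
Posterior ∝ prior × likelihood. Numerator for 2: 0.51·0.0324068 = 0.0165274.
Normalizing constant: 0.21·0.275653 + 0.51·0.0324068 + 0.28·0.204889 = 0.131784.
P(2 | observation) = 0.0165274 / 0.131784 = 0.125414.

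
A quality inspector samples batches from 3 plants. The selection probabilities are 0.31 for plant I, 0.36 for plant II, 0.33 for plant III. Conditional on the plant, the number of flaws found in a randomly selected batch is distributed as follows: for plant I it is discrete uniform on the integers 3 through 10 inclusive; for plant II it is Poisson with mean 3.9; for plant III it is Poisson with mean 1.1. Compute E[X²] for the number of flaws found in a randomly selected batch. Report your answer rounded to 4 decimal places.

22.3669

For each component E[X²] = Var + (mean)², giving I: 47.5; II: 19.11; III: 2.31.
Overall E[X²] = 0.31·47.5 + 0.36·19.11 + 0.33·2.31 = 22.3669.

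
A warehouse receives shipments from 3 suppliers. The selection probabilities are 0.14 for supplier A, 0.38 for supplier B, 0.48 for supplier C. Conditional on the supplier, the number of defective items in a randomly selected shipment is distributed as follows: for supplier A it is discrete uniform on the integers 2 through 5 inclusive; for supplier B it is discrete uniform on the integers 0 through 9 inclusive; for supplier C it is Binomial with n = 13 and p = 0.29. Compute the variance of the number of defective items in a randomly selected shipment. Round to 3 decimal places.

Per component, A: μ=3.5, E[X²]=13.5; B: μ=4.5, E[X²]=28.5; C: μ=3.77, E[X²]=16.8896.
E[X] = 0.14·3.5 + 0.38·4.5 + 0.48·3.77 = 4.0096.
E[X²] = 0.14·13.5 + 0.38·28.5 + 0.48·16.8896 = 20.827.
Var(X) = E[X²] − (E[X])² = 20.827 − 16.0769 = 4.75012.

4.750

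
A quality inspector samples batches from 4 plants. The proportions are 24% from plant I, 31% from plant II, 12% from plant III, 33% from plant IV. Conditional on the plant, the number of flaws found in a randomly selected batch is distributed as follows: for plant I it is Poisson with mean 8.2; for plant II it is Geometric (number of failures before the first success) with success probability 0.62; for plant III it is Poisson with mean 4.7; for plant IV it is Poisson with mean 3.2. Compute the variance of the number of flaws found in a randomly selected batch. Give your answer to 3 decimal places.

Per component, I: μ=8.2, E[X²]=75.44; II: μ=0.612903, E[X²]=1.3642; III: μ=4.7, E[X²]=26.79; IV: μ=3.2, E[X²]=13.44.
E[X] = 0.24·8.2 + 0.31·0.612903 + 0.12·4.7 + 0.33·3.2 = 3.778.
E[X²] = 0.24·75.44 + 0.31·1.3642 + 0.12·26.79 + 0.33·13.44 = 26.1785.
Var(X) = E[X²] − (E[X])² = 26.1785 − 14.2733 = 11.9052.

11.905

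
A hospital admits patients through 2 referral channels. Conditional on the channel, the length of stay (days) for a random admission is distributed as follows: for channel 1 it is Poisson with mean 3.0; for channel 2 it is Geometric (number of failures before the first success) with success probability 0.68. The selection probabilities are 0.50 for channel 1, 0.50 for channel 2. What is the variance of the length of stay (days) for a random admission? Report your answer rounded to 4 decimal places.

3.4455

Per component, 1: μ=3, E[X²]=12; 2: μ=0.470588, E[X²]=0.913495.
E[X] = 0.5·3 + 0.5·0.470588 = 1.73529.
E[X²] = 0.5·12 + 0.5·0.913495 = 6.45675.
Var(X) = E[X²] − (E[X])² = 6.45675 − 3.01125 = 3.4455.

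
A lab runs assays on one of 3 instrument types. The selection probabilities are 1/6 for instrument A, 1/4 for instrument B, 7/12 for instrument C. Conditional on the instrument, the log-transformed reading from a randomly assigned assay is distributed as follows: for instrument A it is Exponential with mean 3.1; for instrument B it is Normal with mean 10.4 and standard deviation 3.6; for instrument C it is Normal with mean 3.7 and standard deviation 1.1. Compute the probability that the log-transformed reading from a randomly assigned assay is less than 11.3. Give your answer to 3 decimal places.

0.895

Conditional on each instrument, P(X < 11.3): A: 0.973883; B: 0.598706; C: 1.
By total probability, P(X < 11.3) = 0.166667·0.973883 + 0.25·0.598706 + 0.583333·1 = 0.895324.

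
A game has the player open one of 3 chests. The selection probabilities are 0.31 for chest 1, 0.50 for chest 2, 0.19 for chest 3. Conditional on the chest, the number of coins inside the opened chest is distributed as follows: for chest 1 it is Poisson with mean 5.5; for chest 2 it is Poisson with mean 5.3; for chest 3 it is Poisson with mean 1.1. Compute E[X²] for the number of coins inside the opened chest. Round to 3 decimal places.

28.216

For each component E[X²] = Var + (mean)², giving 1: 35.75; 2: 33.39; 3: 2.31.
Overall E[X²] = 0.31·35.75 + 0.5·33.39 + 0.19·2.31 = 28.2164.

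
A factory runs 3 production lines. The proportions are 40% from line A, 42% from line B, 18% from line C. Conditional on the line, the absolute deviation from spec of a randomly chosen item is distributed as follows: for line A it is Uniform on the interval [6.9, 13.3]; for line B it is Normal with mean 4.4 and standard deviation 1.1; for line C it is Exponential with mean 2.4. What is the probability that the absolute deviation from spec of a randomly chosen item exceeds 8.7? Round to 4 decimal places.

0.2923

Conditional on each line, P(X > 8.7): A: 0.71875; B: 4.6322e-05; C: 0.0266491.
By total probability, P(X > 8.7) = 0.4·0.71875 + 0.42·4.6322e-05 + 0.18·0.0266491 = 0.292316.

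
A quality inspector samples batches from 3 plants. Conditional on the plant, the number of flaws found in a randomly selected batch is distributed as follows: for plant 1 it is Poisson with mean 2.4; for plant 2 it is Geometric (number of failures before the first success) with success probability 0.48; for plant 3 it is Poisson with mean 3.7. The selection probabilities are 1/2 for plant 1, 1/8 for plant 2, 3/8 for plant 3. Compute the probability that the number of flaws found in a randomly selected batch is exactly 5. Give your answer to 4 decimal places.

0.0860

Conditional on each plant, P(X = 5): 1: 0.0601961; 2: 0.0182498; 3: 0.142869.
By total probability, P(X = 5) = 0.5·0.0601961 + 0.125·0.0182498 + 0.375·0.142869 = 0.0859551.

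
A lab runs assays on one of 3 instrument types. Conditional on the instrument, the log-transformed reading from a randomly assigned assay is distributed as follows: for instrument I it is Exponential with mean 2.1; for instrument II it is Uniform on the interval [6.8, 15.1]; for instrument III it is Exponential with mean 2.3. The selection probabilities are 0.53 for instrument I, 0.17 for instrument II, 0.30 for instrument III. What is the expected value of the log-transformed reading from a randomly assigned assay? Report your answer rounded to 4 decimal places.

Component means — I: 2.1; II: 10.95; III: 2.3.
E[X] = 0.53·2.1 + 0.17·10.95 + 0.3·2.3 = 3.6645.

3.6645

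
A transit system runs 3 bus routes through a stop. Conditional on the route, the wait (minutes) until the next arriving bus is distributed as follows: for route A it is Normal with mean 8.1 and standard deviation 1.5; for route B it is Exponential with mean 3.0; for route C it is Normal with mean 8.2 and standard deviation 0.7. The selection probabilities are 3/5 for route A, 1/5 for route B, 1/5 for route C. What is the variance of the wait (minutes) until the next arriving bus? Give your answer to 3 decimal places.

Per component, A: μ=8.1, E[X²]=67.86; B: μ=3, E[X²]=18; C: μ=8.2, E[X²]=67.73.
E[X] = 0.6·8.1 + 0.2·3 + 0.2·8.2 = 7.1.
E[X²] = 0.6·67.86 + 0.2·18 + 0.2·67.73 = 57.862.
Var(X) = E[X²] − (E[X])² = 57.862 − 50.41 = 7.452.

7.452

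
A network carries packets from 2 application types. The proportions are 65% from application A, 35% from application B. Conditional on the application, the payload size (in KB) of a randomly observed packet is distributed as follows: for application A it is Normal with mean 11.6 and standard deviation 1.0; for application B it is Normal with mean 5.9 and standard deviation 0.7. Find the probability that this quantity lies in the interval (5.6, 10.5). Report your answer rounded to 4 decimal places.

0.3212

Conditional on each application, P(5.6 < X < 10.5): A: 0.135666; B: 0.665882.
By total probability, P(5.6 < X < 10.5) = 0.65·0.135666 + 0.35·0.665882 = 0.321242.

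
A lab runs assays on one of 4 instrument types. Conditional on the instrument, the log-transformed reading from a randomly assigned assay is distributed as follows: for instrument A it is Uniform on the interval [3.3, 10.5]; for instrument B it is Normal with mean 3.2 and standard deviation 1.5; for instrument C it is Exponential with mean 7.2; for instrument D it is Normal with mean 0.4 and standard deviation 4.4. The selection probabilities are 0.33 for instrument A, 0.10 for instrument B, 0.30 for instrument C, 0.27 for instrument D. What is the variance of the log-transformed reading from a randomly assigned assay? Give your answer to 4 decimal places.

Per component, A: μ=6.9, E[X²]=51.93; B: μ=3.2, E[X²]=12.49; C: μ=7.2, E[X²]=103.68; D: μ=0.4, E[X²]=19.52.
E[X] = 0.33·6.9 + 0.1·3.2 + 0.3·7.2 + 0.27·0.4 = 4.865.
E[X²] = 0.33·51.93 + 0.1·12.49 + 0.3·103.68 + 0.27·19.52 = 54.7603.
Var(X) = E[X²] − (E[X])² = 54.7603 − 23.6682 = 31.0921.

31.0921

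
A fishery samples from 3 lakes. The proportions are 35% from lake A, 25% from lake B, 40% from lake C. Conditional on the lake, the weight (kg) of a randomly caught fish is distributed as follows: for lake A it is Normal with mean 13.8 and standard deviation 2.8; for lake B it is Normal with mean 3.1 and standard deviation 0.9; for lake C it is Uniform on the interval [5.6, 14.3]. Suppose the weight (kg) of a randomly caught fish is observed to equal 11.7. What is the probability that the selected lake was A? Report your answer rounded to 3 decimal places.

Likelihoods f(11.7 | ·): A: 0.107549; B: 6.5955e-21; C: 0.114943.
Posterior ∝ prior × likelihood. Numerator for A: 0.35·0.107549 = 0.0376422.
Normalizing constant: 0.35·0.107549 + 0.25·6.5955e-21 + 0.4·0.114943 = 0.0836192.
P(A | observation) = 0.0376422 / 0.0836192 = 0.450162.

0.450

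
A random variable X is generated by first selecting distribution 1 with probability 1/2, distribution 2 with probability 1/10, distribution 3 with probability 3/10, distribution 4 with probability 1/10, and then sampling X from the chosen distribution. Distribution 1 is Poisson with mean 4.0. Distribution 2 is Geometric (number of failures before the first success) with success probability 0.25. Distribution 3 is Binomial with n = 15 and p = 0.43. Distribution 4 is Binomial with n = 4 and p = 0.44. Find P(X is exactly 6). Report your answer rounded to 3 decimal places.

Conditional on each component, P(X = 6): 1: 0.104196; 2: 0.0444946; 3: 0.20095; 4: 0.
By total probability, P(X = 6) = 0.5·0.104196 + 0.1·0.0444946 + 0.3·0.20095 + 0.1·0 = 0.116832.

0.117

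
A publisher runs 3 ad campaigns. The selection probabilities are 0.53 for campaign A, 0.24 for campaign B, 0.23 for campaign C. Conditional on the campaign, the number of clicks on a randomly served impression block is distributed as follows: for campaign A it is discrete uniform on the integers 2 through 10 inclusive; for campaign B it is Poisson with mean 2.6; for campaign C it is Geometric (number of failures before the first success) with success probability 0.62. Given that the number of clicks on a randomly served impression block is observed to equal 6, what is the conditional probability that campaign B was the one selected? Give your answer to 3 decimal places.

0.114

Likelihoods P(X=6 | ·): A: 0.111111; B: 0.0318671; C: 0.00186678.
Posterior ∝ prior × likelihood. Numerator for B: 0.24·0.0318671 = 0.00764809.
Normalizing constant: 0.53·0.111111 + 0.24·0.0318671 + 0.23·0.00186678 = 0.0669663.
P(B | observation) = 0.00764809 / 0.0669663 = 0.114208.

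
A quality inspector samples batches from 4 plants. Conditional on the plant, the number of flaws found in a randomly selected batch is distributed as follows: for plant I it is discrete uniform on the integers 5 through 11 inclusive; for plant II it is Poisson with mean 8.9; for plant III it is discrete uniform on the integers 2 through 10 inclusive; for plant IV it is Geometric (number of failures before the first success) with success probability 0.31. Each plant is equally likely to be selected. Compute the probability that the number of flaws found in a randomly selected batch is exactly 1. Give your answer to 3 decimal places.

Conditional on each plant, P(X = 1): I: 0; II: 0.00121386; III: 0; IV: 0.2139.
By total probability, P(X = 1) = 0.25·0 + 0.25·0.00121386 + 0.25·0 + 0.25·0.2139 = 0.0537785.

0.054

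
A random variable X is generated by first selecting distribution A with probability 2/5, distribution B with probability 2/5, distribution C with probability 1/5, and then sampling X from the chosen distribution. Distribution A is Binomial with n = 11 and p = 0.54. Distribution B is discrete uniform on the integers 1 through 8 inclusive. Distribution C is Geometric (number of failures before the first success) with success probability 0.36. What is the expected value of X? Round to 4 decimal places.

4.5316

Component means — A: 5.94; B: 4.5; C: 1.77778.
E[X] = 0.4·5.94 + 0.4·4.5 + 0.2·1.77778 = 4.53156.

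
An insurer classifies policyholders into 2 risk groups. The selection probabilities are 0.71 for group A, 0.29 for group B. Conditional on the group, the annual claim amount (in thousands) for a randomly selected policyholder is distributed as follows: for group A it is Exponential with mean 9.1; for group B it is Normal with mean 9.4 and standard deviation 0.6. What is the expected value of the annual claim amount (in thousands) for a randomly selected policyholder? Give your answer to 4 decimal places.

Component means — A: 9.1; B: 9.4.
E[X] = 0.71·9.1 + 0.29·9.4 = 9.187.

9.1870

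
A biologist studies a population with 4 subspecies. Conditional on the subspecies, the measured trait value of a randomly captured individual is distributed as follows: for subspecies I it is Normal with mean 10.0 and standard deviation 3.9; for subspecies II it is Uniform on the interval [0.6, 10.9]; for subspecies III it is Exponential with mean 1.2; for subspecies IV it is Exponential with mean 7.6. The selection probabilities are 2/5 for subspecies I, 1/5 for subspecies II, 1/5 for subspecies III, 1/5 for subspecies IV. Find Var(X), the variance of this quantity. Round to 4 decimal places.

Per component, I: μ=10, E[X²]=115.21; II: μ=5.75, E[X²]=41.9033; III: μ=1.2, E[X²]=2.88; IV: μ=7.6, E[X²]=115.52.
E[X] = 0.4·10 + 0.2·5.75 + 0.2·1.2 + 0.2·7.6 = 6.91.
E[X²] = 0.4·115.21 + 0.2·41.9033 + 0.2·2.88 + 0.2·115.52 = 78.1447.
Var(X) = E[X²] − (E[X])² = 78.1447 − 47.7481 = 30.3966.

30.3966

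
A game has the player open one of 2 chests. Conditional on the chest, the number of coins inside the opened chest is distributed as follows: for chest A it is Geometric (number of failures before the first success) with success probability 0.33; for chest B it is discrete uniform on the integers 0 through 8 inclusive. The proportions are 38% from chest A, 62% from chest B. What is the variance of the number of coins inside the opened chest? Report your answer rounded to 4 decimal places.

7.3853

Per component, A: μ=2.0303, E[X²]=10.2746; B: μ=4, E[X²]=22.6667.
E[X] = 0.38·2.0303 + 0.62·4 = 3.25152.
E[X²] = 0.38·10.2746 + 0.62·22.6667 = 17.9577.
Var(X) = E[X²] − (E[X])² = 17.9577 − 10.5724 = 7.38532.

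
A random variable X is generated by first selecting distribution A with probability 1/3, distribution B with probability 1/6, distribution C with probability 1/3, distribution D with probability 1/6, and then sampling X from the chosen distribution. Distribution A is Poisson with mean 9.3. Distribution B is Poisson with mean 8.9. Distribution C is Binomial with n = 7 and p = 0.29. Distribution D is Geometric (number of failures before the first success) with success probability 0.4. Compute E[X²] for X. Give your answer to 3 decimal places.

For each component E[X²] = Var + (mean)², giving A: 95.79; B: 88.11; C: 5.5622; D: 6.
Overall E[X²] = 0.333333·95.79 + 0.166667·88.11 + 0.333333·5.5622 + 0.166667·6 = 49.4691.

49.469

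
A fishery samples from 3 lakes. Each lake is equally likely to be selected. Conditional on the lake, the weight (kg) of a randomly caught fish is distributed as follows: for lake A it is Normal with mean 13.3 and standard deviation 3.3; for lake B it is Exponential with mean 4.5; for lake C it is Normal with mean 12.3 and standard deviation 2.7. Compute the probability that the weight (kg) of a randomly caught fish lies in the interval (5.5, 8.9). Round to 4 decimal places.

Conditional on each lake, P(5.5 < X < 8.9): A: 0.0821629; B: 0.156198; C: 0.0980759.
By total probability, P(5.5 < X < 8.9) = 0.333333·0.0821629 + 0.333333·0.156198 + 0.333333·0.0980759 = 0.112146.

0.1121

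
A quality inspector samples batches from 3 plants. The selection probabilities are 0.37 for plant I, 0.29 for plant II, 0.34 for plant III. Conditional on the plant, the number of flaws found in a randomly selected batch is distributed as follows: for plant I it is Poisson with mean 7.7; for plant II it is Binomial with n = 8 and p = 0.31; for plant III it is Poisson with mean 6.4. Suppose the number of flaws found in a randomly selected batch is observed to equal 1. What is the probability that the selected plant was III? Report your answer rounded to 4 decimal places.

Likelihoods P(X=1 | ·): I: 0.00348677; II: 0.18467; III: 0.010634.
Posterior ∝ prior × likelihood. Numerator for III: 0.34·0.010634 = 0.00361555.
Normalizing constant: 0.37·0.00348677 + 0.29·0.18467 + 0.34·0.010634 = 0.0584598.
P(III | observation) = 0.00361555 / 0.0584598 = 0.0618467.

0.0618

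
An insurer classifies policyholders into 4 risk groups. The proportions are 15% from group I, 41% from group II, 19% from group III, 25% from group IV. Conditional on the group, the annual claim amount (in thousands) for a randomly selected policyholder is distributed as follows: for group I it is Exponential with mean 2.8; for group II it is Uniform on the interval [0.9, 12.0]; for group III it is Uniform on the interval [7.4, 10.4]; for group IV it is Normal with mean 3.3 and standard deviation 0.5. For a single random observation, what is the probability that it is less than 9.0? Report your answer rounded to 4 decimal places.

Conditional on each group, P(X < 9.0): I: 0.959816; II: 0.72973; III: 0.533333; IV: 1.
By total probability, P(X < 9.0) = 0.15·0.959816 + 0.41·0.72973 + 0.19·0.533333 + 0.25·1 = 0.794495.

0.7945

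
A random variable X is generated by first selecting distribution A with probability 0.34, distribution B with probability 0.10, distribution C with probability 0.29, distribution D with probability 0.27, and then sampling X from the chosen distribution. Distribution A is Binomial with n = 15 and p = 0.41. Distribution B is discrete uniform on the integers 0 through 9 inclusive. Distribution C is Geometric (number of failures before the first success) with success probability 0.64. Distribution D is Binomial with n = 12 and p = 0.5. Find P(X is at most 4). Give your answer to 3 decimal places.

Conditional on each component, P(X ≤ 4): A: 0.194813; B: 0.5; C: 0.993953; D: 0.193848.
By total probability, P(X ≤ 4) = 0.34·0.194813 + 0.1·0.5 + 0.29·0.993953 + 0.27·0.193848 = 0.456822.

0.457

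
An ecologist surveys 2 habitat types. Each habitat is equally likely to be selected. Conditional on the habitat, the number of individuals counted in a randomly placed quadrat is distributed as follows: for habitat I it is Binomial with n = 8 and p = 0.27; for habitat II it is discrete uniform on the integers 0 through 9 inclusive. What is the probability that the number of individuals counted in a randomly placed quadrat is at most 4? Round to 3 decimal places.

0.731

Conditional on each habitat, P(X ≤ 4): I: 0.962321; II: 0.5.
By total probability, P(X ≤ 4) = 0.5·0.962321 + 0.5·0.5 = 0.731161.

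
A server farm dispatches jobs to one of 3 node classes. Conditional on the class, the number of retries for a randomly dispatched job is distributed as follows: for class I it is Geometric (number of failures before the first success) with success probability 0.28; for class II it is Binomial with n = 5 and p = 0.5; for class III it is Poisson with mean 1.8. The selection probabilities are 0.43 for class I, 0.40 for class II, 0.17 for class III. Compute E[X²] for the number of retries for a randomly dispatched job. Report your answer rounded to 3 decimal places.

10.649

For each component E[X²] = Var + (mean)², giving I: 15.7959; II: 7.5; III: 5.04.
Overall E[X²] = 0.43·15.7959 + 0.4·7.5 + 0.17·5.04 = 10.649.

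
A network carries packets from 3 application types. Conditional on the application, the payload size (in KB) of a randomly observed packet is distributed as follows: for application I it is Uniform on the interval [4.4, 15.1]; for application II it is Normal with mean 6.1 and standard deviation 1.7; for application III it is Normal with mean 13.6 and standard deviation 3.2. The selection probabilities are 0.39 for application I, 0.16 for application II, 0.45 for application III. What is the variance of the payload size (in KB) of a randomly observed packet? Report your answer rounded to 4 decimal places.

Per component, I: μ=9.75, E[X²]=104.603; II: μ=6.1, E[X²]=40.1; III: μ=13.6, E[X²]=195.2.
E[X] = 0.39·9.75 + 0.16·6.1 + 0.45·13.6 = 10.8985.
E[X²] = 0.39·104.603 + 0.16·40.1 + 0.45·195.2 = 135.051.
Var(X) = E[X²] − (E[X])² = 135.051 − 118.777 = 16.274.

16.2740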